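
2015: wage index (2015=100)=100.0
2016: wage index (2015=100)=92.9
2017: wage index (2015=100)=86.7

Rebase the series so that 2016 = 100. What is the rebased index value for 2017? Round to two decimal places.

Rebased(2017) = 86.7 / 92.9 × 100 = 93.3262

93.33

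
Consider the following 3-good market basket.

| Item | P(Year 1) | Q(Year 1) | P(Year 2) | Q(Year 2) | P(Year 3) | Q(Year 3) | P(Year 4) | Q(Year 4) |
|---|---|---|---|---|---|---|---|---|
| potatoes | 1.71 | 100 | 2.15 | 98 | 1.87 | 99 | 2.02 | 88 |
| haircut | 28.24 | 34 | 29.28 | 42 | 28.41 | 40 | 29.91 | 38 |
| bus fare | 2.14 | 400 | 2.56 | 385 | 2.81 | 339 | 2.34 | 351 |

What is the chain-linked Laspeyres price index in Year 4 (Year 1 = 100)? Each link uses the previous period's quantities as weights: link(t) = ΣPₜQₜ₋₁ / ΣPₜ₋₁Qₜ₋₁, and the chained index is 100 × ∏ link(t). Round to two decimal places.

Link Year 1→Year 2:
ΣP(Year 2)Q(Year 1) = 2.15×100 + 29.28×34 + 2.56×400 = 215 + 995.52 + 1024 = 2234.52
ΣP(Year 1)Q(Year 1) = 1.71×100 + 28.24×34 + 2.14×400 = 171 + 960.16 + 856 = 1987.16
link = 2234.52/1987.16 = 1.124479
Link Year 2→Year 3:
ΣP(Year 3)Q(Year 2) = 1.87×98 + 28.41×42 + 2.81×385 = 183.26 + 1193.22 + 1081.85 = 2458.33
ΣP(Year 2)Q(Year 2) = 2.15×98 + 29.28×42 + 2.56×385 = 210.7 + 1229.76 + 985.6 = 2426.06
link = 2458.33/2426.06 = 1.013301
Link Year 3→Year 4:
ΣP(Year 4)Q(Year 3) = 2.02×99 + 29.91×40 + 2.34×339 = 199.98 + 1196.4 + 793.26 = 2189.64
ΣP(Year 3)Q(Year 3) = 1.87×99 + 28.41×40 + 2.81×339 = 185.13 + 1136.4 + 952.59 = 2274.12
link = 2189.64/2274.12 = 0.962852
Chained index = 100 × 1.124479 × 1.013301 × 0.962852 = 109.7108

109.71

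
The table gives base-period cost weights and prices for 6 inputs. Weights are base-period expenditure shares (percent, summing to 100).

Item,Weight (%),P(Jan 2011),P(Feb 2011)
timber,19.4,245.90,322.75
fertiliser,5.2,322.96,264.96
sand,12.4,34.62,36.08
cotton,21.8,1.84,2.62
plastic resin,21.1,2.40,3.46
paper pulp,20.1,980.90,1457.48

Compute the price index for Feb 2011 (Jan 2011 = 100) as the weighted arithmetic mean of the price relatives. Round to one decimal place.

timber: 19.4 × (322.75/245.90) = 19.4 × 1.312525 = 25.4630
fertiliser: 5.2 × (264.96/322.96) = 5.2 × 0.820411 = 4.2661
sand: 12.4 × (36.08/34.62) = 12.4 × 1.042172 = 12.9229
cotton: 21.8 × (2.62/1.84) = 21.8 × 1.423913 = 31.0413
plastic resin: 21.1 × (3.46/2.40) = 21.1 × 1.441667 = 30.4192
paper pulp: 20.1 × (1457.48/980.90) = 20.1 × 1.485860 = 29.8658
Index = Σ wᵢ·(p₁ᵢ/p₀ᵢ) = 25.4630 + 4.2661 + 12.9229 + 31.0413 + 30.4192 + 29.8658 = 133.9783

134.0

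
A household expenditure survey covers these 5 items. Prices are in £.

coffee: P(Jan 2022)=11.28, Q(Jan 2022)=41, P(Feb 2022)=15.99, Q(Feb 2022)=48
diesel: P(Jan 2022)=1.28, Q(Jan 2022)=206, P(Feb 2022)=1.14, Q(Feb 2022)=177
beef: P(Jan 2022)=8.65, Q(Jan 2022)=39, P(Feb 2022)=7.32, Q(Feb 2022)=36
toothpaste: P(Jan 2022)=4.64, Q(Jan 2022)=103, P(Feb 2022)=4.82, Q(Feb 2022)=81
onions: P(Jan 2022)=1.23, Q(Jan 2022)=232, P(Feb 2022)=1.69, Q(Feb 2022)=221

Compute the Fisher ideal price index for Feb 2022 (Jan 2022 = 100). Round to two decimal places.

Laspeyres component (base-period weights):
ΣP(Feb 2022)Q(Jan 2022) = 15.99×41 + 1.14×206 + 7.32×39 + 4.82×103 + 1.69×232 = 655.59 + 234.84 + 285.48 + 496.46 + 392.08 = 2064.45
ΣP(Jan 2022)Q(Jan 2022) = 11.28×41 + 1.28×206 + 8.65×39 + 4.64×103 + 1.23×232 = 462.48 + 263.68 + 337.35 + 477.92 + 285.36 = 1826.79
L = 2064.45 / 1826.79 × 100 = 113.0097
Paasche component (current-period weights):
ΣP(Feb 2022)Q(Feb 2022) = 15.99×48 + 1.14×177 + 7.32×36 + 4.82×81 + 1.69×221 = 767.52 + 201.78 + 263.52 + 390.42 + 373.49 = 1996.73
ΣP(Jan 2022)Q(Feb 2022) = 11.28×48 + 1.28×177 + 8.65×36 + 4.64×81 + 1.23×221 = 541.44 + 226.56 + 311.4 + 375.84 + 271.83 = 1727.07
P = 1996.73 / 1727.07 × 100 = 115.6137
Fisher = √(L × P) = √(113.0097 × 115.6137) = 114.3043

114.30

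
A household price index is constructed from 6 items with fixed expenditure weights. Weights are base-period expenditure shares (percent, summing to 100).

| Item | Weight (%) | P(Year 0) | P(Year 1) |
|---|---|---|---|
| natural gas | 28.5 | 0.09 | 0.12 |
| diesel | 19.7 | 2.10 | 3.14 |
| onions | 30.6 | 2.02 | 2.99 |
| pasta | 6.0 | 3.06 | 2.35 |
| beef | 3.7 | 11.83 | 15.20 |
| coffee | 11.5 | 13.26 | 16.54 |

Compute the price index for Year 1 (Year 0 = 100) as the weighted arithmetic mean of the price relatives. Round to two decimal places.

136.46

natural gas: 28.5 × (0.12/0.09) = 28.5 × 1.333333 = 38.0000
diesel: 19.7 × (3.14/2.10) = 19.7 × 1.495238 = 29.4562
onions: 30.6 × (2.99/2.02) = 30.6 × 1.480198 = 45.2941
pasta: 6.0 × (2.35/3.06) = 6.0 × 0.767974 = 4.6078
beef: 3.7 × (15.20/11.83) = 3.7 × 1.284869 = 4.7540
coffee: 11.5 × (16.54/13.26) = 11.5 × 1.247360 = 14.3446
Index = Σ wᵢ·(p₁ᵢ/p₀ᵢ) = 38.0000 + 29.4562 + 45.2941 + 4.6078 + 4.7540 + 14.3446 = 136.4568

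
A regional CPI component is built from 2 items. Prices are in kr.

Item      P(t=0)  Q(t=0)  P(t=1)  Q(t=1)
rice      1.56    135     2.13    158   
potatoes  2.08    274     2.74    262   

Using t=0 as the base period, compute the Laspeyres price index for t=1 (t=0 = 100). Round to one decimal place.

133.0

Laspeyres price index uses base-period quantities as weights.
ΣP(t=1)·Q(t=0) = 2.13×135 + 2.74×274 = 287.55 + 750.76 = 1038.31
ΣP(t=0)·Q(t=0) = 1.56×135 + 2.08×274 = 210.6 + 569.92 = 780.52
Index = 1038.31 / 780.52 × 100 = 133.0280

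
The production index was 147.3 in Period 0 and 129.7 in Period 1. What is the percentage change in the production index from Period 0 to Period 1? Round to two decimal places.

Change = (129.7 − 147.3) / 147.3 × 100
       = -17.6 / 147.3 × 100 = -11.9484%

-11.95%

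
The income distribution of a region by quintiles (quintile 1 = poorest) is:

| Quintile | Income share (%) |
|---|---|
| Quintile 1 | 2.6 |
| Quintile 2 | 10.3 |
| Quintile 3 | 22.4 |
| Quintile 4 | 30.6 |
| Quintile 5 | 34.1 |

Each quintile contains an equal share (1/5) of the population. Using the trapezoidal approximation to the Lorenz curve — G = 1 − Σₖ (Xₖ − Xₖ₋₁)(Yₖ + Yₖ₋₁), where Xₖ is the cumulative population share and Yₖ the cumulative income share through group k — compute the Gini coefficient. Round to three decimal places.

Cumulative income shares Yₖ: 0.0260, 0.1290, 0.3530, 0.6590, 1.0000
Σ (Xₖ−Xₖ₋₁)(Yₖ+Yₖ₋₁) = (1/5)(0.0260+0.0000) + (1/5)(0.1290+0.0260) + (1/5)(0.3530+0.1290) + (1/5)(0.6590+0.3530) + (1/5)(1.0000+0.6590)
  = 0.0052 + 0.0310 + 0.0964 + 0.2024 + 0.3318 = 0.6668
G = 1 − 0.6668 = 0.3332

0.333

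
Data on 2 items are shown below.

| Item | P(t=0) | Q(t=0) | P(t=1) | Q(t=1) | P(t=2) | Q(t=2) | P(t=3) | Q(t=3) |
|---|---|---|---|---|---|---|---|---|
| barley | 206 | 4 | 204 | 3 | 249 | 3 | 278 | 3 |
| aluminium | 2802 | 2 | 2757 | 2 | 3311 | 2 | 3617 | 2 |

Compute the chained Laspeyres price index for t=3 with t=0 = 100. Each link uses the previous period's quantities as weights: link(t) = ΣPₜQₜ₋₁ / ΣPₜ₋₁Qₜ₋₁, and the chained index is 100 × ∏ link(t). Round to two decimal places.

Link t=0→t=1:
ΣP(t=1)Q(t=0) = 204×4 + 2757×2 = 816 + 5514 = 6330
ΣP(t=0)Q(t=0) = 206×4 + 2802×2 = 824 + 5604 = 6428
link = 6330/6428 = 0.984754
Link t=1→t=2:
ΣP(t=2)Q(t=1) = 249×3 + 3311×2 = 747 + 6622 = 7369
ΣP(t=1)Q(t=1) = 204×3 + 2757×2 = 612 + 5514 = 6126
link = 7369/6126 = 1.202906
Link t=2→t=3:
ΣP(t=3)Q(t=2) = 278×3 + 3617×2 = 834 + 7234 = 8068
ΣP(t=2)Q(t=2) = 249×3 + 3311×2 = 747 + 6622 = 7369
link = 8068/7369 = 1.094857
Chained index = 100 × 0.984754 × 1.202906 × 1.094857 = 129.6931

129.69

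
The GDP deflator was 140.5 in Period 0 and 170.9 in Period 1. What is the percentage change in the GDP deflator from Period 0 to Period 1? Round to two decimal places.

21.64%

Change = (170.9 − 140.5) / 140.5 × 100
       = 30.4 / 140.5 × 100 = 21.6370%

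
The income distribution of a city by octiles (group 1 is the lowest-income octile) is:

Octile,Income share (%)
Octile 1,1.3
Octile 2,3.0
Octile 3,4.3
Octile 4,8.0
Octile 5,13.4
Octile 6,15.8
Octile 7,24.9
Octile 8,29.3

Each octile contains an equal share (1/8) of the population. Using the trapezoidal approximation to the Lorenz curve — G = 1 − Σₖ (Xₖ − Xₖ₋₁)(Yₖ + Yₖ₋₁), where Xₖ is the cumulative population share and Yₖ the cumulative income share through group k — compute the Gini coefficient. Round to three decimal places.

Cumulative income shares Yₖ: 0.0130, 0.0430, 0.0860, 0.1660, 0.3000, 0.4580, 0.7070, 1.0000
Σ (Xₖ−Xₖ₋₁)(Yₖ+Yₖ₋₁) = (1/8)(0.0130+0.0000) + (1/8)(0.0430+0.0130) + (1/8)(0.0860+0.0430) + (1/8)(0.1660+0.0860) + (1/8)(0.3000+0.1660) + (1/8)(0.4580+0.3000) + (1/8)(0.7070+0.4580) + (1/8)(1.0000+0.7070)
  = 0.0016 + 0.0070 + 0.0161 + 0.0315 + 0.0582 + 0.0948 + 0.1456 + 0.2134 = 0.5683
G = 1 − 0.5683 = 0.4317

0.432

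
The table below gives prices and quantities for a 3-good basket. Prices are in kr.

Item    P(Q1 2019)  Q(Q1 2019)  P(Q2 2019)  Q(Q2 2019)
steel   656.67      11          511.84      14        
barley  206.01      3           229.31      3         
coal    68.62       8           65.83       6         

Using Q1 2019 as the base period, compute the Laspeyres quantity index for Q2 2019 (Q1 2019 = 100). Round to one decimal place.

Laspeyres quantity index uses base-period prices as weights.
ΣP(Q1 2019)·Q(Q2 2019) = 656.67×14 + 206.01×3 + 68.62×6 = 9193.38 + 618.03 + 411.72 = 10223.13
ΣP(Q1 2019)·Q(Q1 2019) = 656.67×11 + 206.01×3 + 68.62×8 = 7223.37 + 618.03 + 548.96 = 8390.36
Index = 10223.13 / 8390.36 × 100 = 121.8438

121.8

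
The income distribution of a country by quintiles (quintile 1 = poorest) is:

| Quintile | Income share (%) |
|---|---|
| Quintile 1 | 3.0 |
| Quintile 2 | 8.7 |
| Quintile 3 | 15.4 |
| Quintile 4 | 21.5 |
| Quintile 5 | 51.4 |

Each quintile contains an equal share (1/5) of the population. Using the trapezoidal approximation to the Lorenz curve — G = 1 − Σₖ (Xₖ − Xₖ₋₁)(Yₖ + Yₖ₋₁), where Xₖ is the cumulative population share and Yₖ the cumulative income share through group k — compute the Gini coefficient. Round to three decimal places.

Cumulative income shares Yₖ: 0.0300, 0.1170, 0.2710, 0.4860, 1.0000
Σ (Xₖ−Xₖ₋₁)(Yₖ+Yₖ₋₁) = (1/5)(0.0300+0.0000) + (1/5)(0.1170+0.0300) + (1/5)(0.2710+0.1170) + (1/5)(0.4860+0.2710) + (1/5)(1.0000+0.4860)
  = 0.0060 + 0.0294 + 0.0776 + 0.1514 + 0.2972 = 0.5616
G = 1 − 0.5616 = 0.4384

0.438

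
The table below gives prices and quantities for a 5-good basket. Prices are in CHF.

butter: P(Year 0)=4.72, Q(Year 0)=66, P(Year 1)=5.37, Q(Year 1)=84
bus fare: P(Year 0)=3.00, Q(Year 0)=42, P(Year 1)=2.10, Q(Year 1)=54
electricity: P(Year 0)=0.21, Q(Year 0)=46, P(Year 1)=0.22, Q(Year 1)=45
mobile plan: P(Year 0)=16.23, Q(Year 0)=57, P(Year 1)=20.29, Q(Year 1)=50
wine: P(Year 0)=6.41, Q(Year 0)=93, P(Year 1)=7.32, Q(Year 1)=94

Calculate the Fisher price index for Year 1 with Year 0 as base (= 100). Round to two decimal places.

Laspeyres component (base-period weights):
ΣP(Year 1)Q(Year 0) = 5.37×66 + 2.10×42 + 0.22×46 + 20.29×57 + 7.32×93 = 354.42 + 88.2 + 10.12 + 1156.53 + 680.76 = 2290.03
ΣP(Year 0)Q(Year 0) = 4.72×66 + 3.00×42 + 0.21×46 + 16.23×57 + 6.41×93 = 311.52 + 126 + 9.66 + 925.11 + 596.13 = 1968.42
L = 2290.03 / 1968.42 × 100 = 116.3385
Paasche component (current-period weights):
ΣP(Year 1)Q(Year 1) = 5.37×84 + 2.10×54 + 0.22×45 + 20.29×50 + 7.32×94 = 451.08 + 113.4 + 9.9 + 1014.5 + 688.08 = 2276.96
ΣP(Year 0)Q(Year 1) = 4.72×84 + 3.00×54 + 0.21×45 + 16.23×50 + 6.41×94 = 396.48 + 162 + 9.45 + 811.5 + 602.54 = 1981.97
P = 2276.96 / 1981.97 × 100 = 114.8837
Fisher = √(L × P) = √(116.3385 × 114.8837) = 115.6088

115.61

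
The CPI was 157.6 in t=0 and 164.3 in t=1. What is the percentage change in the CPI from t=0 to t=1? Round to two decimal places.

Change = (164.3 − 157.6) / 157.6 × 100
       = 6.7 / 157.6 × 100 = 4.2513%

4.25%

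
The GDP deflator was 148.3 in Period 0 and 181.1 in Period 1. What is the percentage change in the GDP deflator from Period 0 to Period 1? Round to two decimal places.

22.12%

Change = (181.1 − 148.3) / 148.3 × 100
       = 32.8 / 148.3 × 100 = 22.1173%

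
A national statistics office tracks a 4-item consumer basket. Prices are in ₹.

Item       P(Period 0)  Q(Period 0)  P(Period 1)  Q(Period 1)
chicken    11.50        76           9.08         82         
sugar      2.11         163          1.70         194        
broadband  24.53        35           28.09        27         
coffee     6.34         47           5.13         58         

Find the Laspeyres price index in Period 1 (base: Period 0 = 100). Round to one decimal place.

Laspeyres price index uses base-period quantities as weights.
ΣP(Period 1)·Q(Period 0) = 9.08×76 + 1.70×163 + 28.09×35 + 5.13×47 = 690.08 + 277.1 + 983.15 + 241.11 = 2191.44
ΣP(Period 0)·Q(Period 0) = 11.50×76 + 2.11×163 + 24.53×35 + 6.34×47 = 874 + 343.93 + 858.55 + 297.98 = 2374.46
Index = 2191.44 / 2374.46 × 100 = 92.2921

92.3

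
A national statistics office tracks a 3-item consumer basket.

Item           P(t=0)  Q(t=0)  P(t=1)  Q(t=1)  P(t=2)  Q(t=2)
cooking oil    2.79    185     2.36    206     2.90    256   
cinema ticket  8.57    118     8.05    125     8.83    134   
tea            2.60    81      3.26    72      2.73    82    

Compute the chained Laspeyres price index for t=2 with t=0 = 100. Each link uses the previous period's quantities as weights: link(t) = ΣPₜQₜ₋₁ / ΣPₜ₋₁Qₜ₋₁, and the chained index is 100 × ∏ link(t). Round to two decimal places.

Link t=0→t=1:
ΣP(t=1)Q(t=0) = 2.36×185 + 8.05×118 + 3.26×81 = 436.6 + 949.9 + 264.06 = 1650.56
ΣP(t=0)Q(t=0) = 2.79×185 + 8.57×118 + 2.60×81 = 516.15 + 1011.26 + 210.6 = 1738.01
link = 1650.56/1738.01 = 0.949684
Link t=1→t=2:
ΣP(t=2)Q(t=1) = 2.90×206 + 8.83×125 + 2.73×72 = 597.4 + 1103.75 + 196.56 = 1897.71
ΣP(t=1)Q(t=1) = 2.36×206 + 8.05×125 + 3.26×72 = 486.16 + 1006.25 + 234.72 = 1727.13
link = 1897.71/1727.13 = 1.098765
Chained index = 100 × 0.949684 × 1.098765 = 104.3479

104.35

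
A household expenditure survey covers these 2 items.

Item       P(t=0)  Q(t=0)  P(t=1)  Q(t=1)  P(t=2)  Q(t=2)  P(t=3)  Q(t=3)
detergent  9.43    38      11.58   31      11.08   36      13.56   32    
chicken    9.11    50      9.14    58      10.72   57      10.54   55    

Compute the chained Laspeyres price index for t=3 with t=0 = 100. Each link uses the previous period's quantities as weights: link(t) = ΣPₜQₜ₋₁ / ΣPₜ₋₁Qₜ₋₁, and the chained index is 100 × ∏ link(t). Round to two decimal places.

Link t=0→t=1:
ΣP(t=1)Q(t=0) = 11.58×38 + 9.14×50 = 440.04 + 457 = 897.04
ΣP(t=0)Q(t=0) = 9.43×38 + 9.11×50 = 358.34 + 455.5 = 813.84
link = 897.04/813.84 = 1.102231
Link t=1→t=2:
ΣP(t=2)Q(t=1) = 11.08×31 + 10.72×58 = 343.48 + 621.76 = 965.24
ΣP(t=1)Q(t=1) = 11.58×31 + 9.14×58 = 358.98 + 530.12 = 889.1
link = 965.24/889.1 = 1.085637
Link t=2→t=3:
ΣP(t=3)Q(t=2) = 13.56×36 + 10.54×57 = 488.16 + 600.78 = 1088.94
ΣP(t=2)Q(t=2) = 11.08×36 + 10.72×57 = 398.88 + 611.04 = 1009.92
link = 1088.94/1009.92 = 1.078244
Chained index = 100 × 1.102231 × 1.085637 × 1.078244 = 129.0252

129.03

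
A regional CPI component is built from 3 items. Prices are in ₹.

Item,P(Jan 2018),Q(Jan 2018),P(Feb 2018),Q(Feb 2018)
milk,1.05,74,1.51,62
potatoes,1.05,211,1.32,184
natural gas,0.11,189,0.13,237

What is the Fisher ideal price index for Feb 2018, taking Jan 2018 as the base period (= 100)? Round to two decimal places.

129.39

Laspeyres component (base-period weights):
ΣP(Feb 2018)Q(Jan 2018) = 1.51×74 + 1.32×211 + 0.13×189 = 111.74 + 278.52 + 24.57 = 414.83
ΣP(Jan 2018)Q(Jan 2018) = 1.05×74 + 1.05×211 + 0.11×189 = 77.7 + 221.55 + 20.79 = 320.04
L = 414.83 / 320.04 × 100 = 129.6182
Paasche component (current-period weights):
ΣP(Feb 2018)Q(Feb 2018) = 1.51×62 + 1.32×184 + 0.13×237 = 93.62 + 242.88 + 30.81 = 367.31
ΣP(Jan 2018)Q(Feb 2018) = 1.05×62 + 1.05×184 + 0.11×237 = 65.1 + 193.2 + 26.07 = 284.37
P = 367.31 / 284.37 × 100 = 129.1662
Fisher = √(L × P) = √(129.6182 × 129.1662) = 129.3920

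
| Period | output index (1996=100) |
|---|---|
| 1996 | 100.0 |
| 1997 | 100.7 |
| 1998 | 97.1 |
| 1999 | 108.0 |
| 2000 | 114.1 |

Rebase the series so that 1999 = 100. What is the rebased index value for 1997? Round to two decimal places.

93.24

Rebased(1997) = 100.7 / 108.0 × 100 = 93.2407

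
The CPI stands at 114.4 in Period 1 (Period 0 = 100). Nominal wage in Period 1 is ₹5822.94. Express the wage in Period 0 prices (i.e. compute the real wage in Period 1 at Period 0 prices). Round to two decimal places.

5089.98

Real = Nominal ÷ (Index/100) = 5822.94 ÷ (114.4/100)
     = 5822.94 ÷ 1.144 = 5089.9825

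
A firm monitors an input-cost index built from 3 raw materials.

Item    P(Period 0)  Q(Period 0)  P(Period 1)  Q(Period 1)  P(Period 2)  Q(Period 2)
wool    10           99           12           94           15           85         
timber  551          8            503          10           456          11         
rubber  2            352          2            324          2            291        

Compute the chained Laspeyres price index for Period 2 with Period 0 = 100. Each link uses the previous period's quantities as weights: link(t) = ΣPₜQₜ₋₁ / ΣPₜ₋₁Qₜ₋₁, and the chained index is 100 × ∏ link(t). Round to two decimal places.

94.27

Link Period 0→Period 1:
ΣP(Period 1)Q(Period 0) = 12×99 + 503×8 + 2×352 = 1188 + 4024 + 704 = 5916
ΣP(Period 0)Q(Period 0) = 10×99 + 551×8 + 2×352 = 990 + 4408 + 704 = 6102
link = 5916/6102 = 0.969518
Link Period 1→Period 2:
ΣP(Period 2)Q(Period 1) = 15×94 + 456×10 + 2×324 = 1410 + 4560 + 648 = 6618
ΣP(Period 1)Q(Period 1) = 12×94 + 503×10 + 2×324 = 1128 + 5030 + 648 = 6806
link = 6618/6806 = 0.972377
Chained index = 100 × 0.969518 × 0.972377 = 94.2737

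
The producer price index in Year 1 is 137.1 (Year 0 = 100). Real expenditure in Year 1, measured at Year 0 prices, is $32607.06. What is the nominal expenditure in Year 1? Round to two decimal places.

44704.28

Nominal = Real × (Index/100) = 32607.06 × (137.1/100)
        = 32607.06 × 1.371 = 44704.2793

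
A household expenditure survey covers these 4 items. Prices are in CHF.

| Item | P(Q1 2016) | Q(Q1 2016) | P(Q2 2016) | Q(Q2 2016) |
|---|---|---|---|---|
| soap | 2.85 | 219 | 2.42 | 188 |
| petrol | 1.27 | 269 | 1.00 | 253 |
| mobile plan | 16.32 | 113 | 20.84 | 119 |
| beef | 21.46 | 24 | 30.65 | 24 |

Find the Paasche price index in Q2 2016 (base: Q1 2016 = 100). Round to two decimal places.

Paasche price index uses current-period quantities as weights.
ΣP(Q2 2016)·Q(Q2 2016) = 2.42×188 + 1.00×253 + 20.84×119 + 30.65×24 = 454.96 + 253 + 2479.96 + 735.6 = 3923.52
ΣP(Q1 2016)·Q(Q2 2016) = 2.85×188 + 1.27×253 + 16.32×119 + 21.46×24 = 535.8 + 321.31 + 1942.08 + 515.04 = 3314.23
Index = 3923.52 / 3314.23 × 100 = 118.3841

118.38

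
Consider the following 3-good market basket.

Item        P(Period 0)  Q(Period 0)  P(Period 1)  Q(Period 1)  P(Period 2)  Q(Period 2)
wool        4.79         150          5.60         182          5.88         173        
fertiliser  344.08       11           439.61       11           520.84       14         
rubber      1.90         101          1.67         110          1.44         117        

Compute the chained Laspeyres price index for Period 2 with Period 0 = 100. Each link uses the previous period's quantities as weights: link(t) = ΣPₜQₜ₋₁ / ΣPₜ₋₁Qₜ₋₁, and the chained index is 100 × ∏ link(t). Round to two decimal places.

Link Period 0→Period 1:
ΣP(Period 1)Q(Period 0) = 5.60×150 + 439.61×11 + 1.67×101 = 840 + 4835.71 + 168.67 = 5844.38
ΣP(Period 0)Q(Period 0) = 4.79×150 + 344.08×11 + 1.90×101 = 718.5 + 3784.88 + 191.9 = 4695.28
link = 5844.38/4695.28 = 1.244735
Link Period 1→Period 2:
ΣP(Period 2)Q(Period 1) = 5.88×182 + 520.84×11 + 1.44×110 = 1070.16 + 5729.24 + 158.4 = 6957.8
ΣP(Period 1)Q(Period 1) = 5.60×182 + 439.61×11 + 1.67×110 = 1019.2 + 4835.71 + 183.7 = 6038.61
link = 6957.8/6038.61 = 1.152219
Chained index = 100 × 1.244735 × 1.152219 = 143.4207

143.42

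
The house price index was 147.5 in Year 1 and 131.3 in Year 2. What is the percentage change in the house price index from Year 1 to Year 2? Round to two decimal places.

Change = (131.3 − 147.5) / 147.5 × 100
       = -16.2 / 147.5 × 100 = -10.9831%

-10.98%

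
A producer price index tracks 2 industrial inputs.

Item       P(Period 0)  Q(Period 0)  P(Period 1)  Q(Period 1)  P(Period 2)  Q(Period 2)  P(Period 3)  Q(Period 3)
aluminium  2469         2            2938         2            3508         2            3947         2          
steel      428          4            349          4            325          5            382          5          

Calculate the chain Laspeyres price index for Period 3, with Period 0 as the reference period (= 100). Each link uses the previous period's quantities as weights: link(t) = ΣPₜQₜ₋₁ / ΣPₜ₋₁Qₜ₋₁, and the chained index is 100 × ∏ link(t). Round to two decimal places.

Link Period 0→Period 1:
ΣP(Period 1)Q(Period 0) = 2938×2 + 349×4 = 5876 + 1396 = 7272
ΣP(Period 0)Q(Period 0) = 2469×2 + 428×4 = 4938 + 1712 = 6650
link = 7272/6650 = 1.093534
Link Period 1→Period 2:
ΣP(Period 2)Q(Period 1) = 3508×2 + 325×4 = 7016 + 1300 = 8316
ΣP(Period 1)Q(Period 1) = 2938×2 + 349×4 = 5876 + 1396 = 7272
link = 8316/7272 = 1.143564
Link Period 2→Period 3:
ΣP(Period 3)Q(Period 2) = 3947×2 + 382×5 = 7894 + 1910 = 9804
ΣP(Period 2)Q(Period 2) = 3508×2 + 325×5 = 7016 + 1625 = 8641
link = 9804/8641 = 1.134591
Chained index = 100 × 1.093534 × 1.143564 × 1.134591 = 141.8836

141.88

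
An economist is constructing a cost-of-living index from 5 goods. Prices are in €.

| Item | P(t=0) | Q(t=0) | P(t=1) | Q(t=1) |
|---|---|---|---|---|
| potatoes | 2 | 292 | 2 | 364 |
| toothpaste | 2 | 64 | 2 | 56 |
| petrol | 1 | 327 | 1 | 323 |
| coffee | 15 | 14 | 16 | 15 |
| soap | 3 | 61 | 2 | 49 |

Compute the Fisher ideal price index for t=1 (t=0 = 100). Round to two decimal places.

97.25

Laspeyres component (base-period weights):
ΣP(t=1)Q(t=0) = 2×292 + 2×64 + 1×327 + 16×14 + 2×61 = 584 + 128 + 327 + 224 + 122 = 1385
ΣP(t=0)Q(t=0) = 2×292 + 2×64 + 1×327 + 15×14 + 3×61 = 584 + 128 + 327 + 210 + 183 = 1432
L = 1385 / 1432 × 100 = 96.7179
Paasche component (current-period weights):
ΣP(t=1)Q(t=1) = 2×364 + 2×56 + 1×323 + 16×15 + 2×49 = 728 + 112 + 323 + 240 + 98 = 1501
ΣP(t=0)Q(t=1) = 2×364 + 2×56 + 1×323 + 15×15 + 3×49 = 728 + 112 + 323 + 225 + 147 = 1535
P = 1501 / 1535 × 100 = 97.7850
Fisher = √(L × P) = √(96.7179 × 97.7850) = 97.2500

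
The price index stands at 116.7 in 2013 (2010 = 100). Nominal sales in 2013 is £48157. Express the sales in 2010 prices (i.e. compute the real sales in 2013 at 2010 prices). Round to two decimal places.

41265.64

Real = Nominal ÷ (Index/100) = 48157 ÷ (116.7/100)
     = 48157 ÷ 1.167 = 41265.6384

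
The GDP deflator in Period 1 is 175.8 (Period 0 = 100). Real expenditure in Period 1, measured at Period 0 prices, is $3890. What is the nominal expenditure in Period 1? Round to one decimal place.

6838.6

Nominal = Real × (Index/100) = 3890 × (175.8/100)
        = 3890 × 1.758 = 6838.6200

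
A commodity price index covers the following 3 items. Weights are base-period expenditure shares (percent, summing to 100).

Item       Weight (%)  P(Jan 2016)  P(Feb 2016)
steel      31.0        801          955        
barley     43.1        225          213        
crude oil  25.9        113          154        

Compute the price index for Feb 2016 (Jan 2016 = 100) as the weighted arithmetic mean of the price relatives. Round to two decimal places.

steel: 31.0 × (955/801) = 31.0 × 1.192260 = 36.9600
barley: 43.1 × (213/225) = 43.1 × 0.946667 = 40.8013
crude oil: 25.9 × (154/113) = 25.9 × 1.362832 = 35.2973
Index = Σ wᵢ·(p₁ᵢ/p₀ᵢ) = 36.9600 + 40.8013 + 35.2973 = 113.0587

113.06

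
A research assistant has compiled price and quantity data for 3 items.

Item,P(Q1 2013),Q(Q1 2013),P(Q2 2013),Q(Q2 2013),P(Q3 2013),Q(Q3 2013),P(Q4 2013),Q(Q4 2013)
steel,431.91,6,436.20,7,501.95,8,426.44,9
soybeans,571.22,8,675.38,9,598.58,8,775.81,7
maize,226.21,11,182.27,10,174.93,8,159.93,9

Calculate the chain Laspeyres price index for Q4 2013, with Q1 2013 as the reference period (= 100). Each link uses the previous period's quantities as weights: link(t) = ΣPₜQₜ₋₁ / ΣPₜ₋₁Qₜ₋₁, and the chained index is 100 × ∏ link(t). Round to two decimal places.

107.87

Link Q1 2013→Q2 2013:
ΣP(Q2 2013)Q(Q1 2013) = 436.20×6 + 675.38×8 + 182.27×11 = 2617.2 + 5403.04 + 2004.97 = 10025.21
ΣP(Q1 2013)Q(Q1 2013) = 431.91×6 + 571.22×8 + 226.21×11 = 2591.46 + 4569.76 + 2488.31 = 9649.53
link = 10025.21/9649.53 = 1.038932
Link Q2 2013→Q3 2013:
ΣP(Q3 2013)Q(Q2 2013) = 501.95×7 + 598.58×9 + 174.93×10 = 3513.65 + 5387.22 + 1749.3 = 10650.17
ΣP(Q2 2013)Q(Q2 2013) = 436.20×7 + 675.38×9 + 182.27×10 = 3053.4 + 6078.42 + 1822.7 = 10954.52
link = 10650.17/10954.52 = 0.972217
Link Q3 2013→Q4 2013:
ΣP(Q4 2013)Q(Q3 2013) = 426.44×8 + 775.81×8 + 159.93×8 = 3411.52 + 6206.48 + 1279.44 = 10897.44
ΣP(Q3 2013)Q(Q3 2013) = 501.95×8 + 598.58×8 + 174.93×8 = 4015.6 + 4788.64 + 1399.44 = 10203.68
link = 10897.44/10203.68 = 1.067991
Chained index = 100 × 1.038932 × 0.972217 × 1.067991 = 107.8743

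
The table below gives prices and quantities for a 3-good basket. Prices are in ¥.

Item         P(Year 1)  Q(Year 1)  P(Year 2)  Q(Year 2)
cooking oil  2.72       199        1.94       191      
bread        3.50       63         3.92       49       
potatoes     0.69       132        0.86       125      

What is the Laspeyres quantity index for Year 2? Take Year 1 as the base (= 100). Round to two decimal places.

91.14

Laspeyres quantity index uses base-period prices as weights.
ΣP(Year 1)·Q(Year 2) = 2.72×191 + 3.50×49 + 0.69×125 = 519.52 + 171.5 + 86.25 = 777.27
ΣP(Year 1)·Q(Year 1) = 2.72×199 + 3.50×63 + 0.69×132 = 541.28 + 220.5 + 91.08 = 852.86
Index = 777.27 / 852.86 × 100 = 91.1369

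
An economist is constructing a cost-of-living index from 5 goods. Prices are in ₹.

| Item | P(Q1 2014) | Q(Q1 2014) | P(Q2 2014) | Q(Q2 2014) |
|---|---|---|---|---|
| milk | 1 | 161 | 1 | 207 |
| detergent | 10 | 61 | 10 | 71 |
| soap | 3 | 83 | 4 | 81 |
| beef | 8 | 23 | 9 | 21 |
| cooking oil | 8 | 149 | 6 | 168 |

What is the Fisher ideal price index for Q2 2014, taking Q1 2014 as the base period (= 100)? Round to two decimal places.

91.61

Laspeyres component (base-period weights):
ΣP(Q2 2014)Q(Q1 2014) = 1×161 + 10×61 + 4×83 + 9×23 + 6×149 = 161 + 610 + 332 + 207 + 894 = 2204
ΣP(Q1 2014)Q(Q1 2014) = 1×161 + 10×61 + 3×83 + 8×23 + 8×149 = 161 + 610 + 249 + 184 + 1192 = 2396
L = 2204 / 2396 × 100 = 91.9866
Paasche component (current-period weights):
ΣP(Q2 2014)Q(Q2 2014) = 1×207 + 10×71 + 4×81 + 9×21 + 6×168 = 207 + 710 + 324 + 189 + 1008 = 2438
ΣP(Q1 2014)Q(Q2 2014) = 1×207 + 10×71 + 3×81 + 8×21 + 8×168 = 207 + 710 + 243 + 168 + 1344 = 2672
P = 2438 / 2672 × 100 = 91.2425
Fisher = √(L × P) = √(91.9866 × 91.2425) = 91.6138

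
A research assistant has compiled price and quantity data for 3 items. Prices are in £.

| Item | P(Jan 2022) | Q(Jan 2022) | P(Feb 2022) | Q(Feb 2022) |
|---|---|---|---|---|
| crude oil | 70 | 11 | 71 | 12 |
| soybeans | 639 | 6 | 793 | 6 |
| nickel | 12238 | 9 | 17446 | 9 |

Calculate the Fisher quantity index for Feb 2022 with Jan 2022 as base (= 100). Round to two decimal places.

Laspeyres component (base-period weights):
ΣP(Jan 2022)Q(Feb 2022) = 70×12 + 639×6 + 12238×9 = 840 + 3834 + 110142 = 114816
ΣP(Jan 2022)Q(Jan 2022) = 70×11 + 639×6 + 12238×9 = 770 + 3834 + 110142 = 114746
L = 114816 / 114746 × 100 = 100.0610
Paasche component (current-period weights):
ΣP(Feb 2022)Q(Feb 2022) = 71×12 + 793×6 + 17446×9 = 852 + 4758 + 157014 = 162624
ΣP(Feb 2022)Q(Jan 2022) = 71×11 + 793×6 + 17446×9 = 781 + 4758 + 157014 = 162553
P = 162624 / 162553 × 100 = 100.0437
Fisher = √(L × P) = √(100.0610 × 100.0437) = 100.0523

100.05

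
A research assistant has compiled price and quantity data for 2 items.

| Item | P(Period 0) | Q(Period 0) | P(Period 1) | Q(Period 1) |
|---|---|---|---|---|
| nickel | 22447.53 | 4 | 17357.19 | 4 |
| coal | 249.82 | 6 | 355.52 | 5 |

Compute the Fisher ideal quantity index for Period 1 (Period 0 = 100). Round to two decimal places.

Laspeyres component (base-period weights):
ΣP(Period 0)Q(Period 1) = 22447.53×4 + 249.82×5 = 89790.12 + 1249.1 = 91039.22
ΣP(Period 0)Q(Period 0) = 22447.53×4 + 249.82×6 = 89790.12 + 1498.92 = 91289.04
L = 91039.22 / 91289.04 × 100 = 99.7263
Paasche component (current-period weights):
ΣP(Period 1)Q(Period 1) = 17357.19×4 + 355.52×5 = 69428.76 + 1777.6 = 71206.36
ΣP(Period 1)Q(Period 0) = 17357.19×4 + 355.52×6 = 69428.76 + 2133.12 = 71561.88
P = 71206.36 / 71561.88 × 100 = 99.5032
Fisher = √(L × P) = √(99.7263 × 99.5032) = 99.6147

99.61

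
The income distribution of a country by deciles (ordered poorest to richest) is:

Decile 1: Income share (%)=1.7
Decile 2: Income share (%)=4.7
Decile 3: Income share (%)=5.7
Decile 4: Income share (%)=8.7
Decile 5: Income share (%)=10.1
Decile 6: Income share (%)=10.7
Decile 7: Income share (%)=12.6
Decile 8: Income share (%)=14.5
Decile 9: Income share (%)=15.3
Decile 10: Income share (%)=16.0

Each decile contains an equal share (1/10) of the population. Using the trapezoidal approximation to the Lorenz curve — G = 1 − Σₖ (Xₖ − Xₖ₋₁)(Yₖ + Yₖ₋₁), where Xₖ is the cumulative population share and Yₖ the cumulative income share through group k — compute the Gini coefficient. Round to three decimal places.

Cumulative income shares Yₖ: 0.0170, 0.0640, 0.1210, 0.2080, 0.3090, 0.4160, 0.5420, 0.6870, 0.8400, 1.0000
Σ (Xₖ−Xₖ₋₁)(Yₖ+Yₖ₋₁) = (1/10)(0.0170+0.0000) + (1/10)(0.0640+0.0170) + (1/10)(0.1210+0.0640) + (1/10)(0.2080+0.1210) + (1/10)(0.3090+0.2080) + (1/10)(0.4160+0.3090) + (1/10)(0.5420+0.4160) + (1/10)(0.6870+0.5420) + (1/10)(0.8400+0.6870) + (1/10)(1.0000+0.8400)
  = 0.0017 + 0.0081 + 0.0185 + 0.0329 + 0.0517 + 0.0725 + 0.0958 + 0.1229 + 0.1527 + 0.1840 = 0.7408
G = 1 − 0.7408 = 0.2592

0.259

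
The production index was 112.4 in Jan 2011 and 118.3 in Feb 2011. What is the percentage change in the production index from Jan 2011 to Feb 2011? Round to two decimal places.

Change = (118.3 − 112.4) / 112.4 × 100
       = 5.9 / 112.4 × 100 = 5.2491%

5.25%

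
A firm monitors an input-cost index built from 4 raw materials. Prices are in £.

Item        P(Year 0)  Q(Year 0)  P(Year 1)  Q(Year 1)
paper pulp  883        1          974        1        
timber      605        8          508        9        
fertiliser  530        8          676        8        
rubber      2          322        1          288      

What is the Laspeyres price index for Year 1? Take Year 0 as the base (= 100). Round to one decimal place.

101.5

Laspeyres price index uses base-period quantities as weights.
ΣP(Year 1)·Q(Year 0) = 974×1 + 508×8 + 676×8 + 1×322 = 974 + 4064 + 5408 + 322 = 10768
ΣP(Year 0)·Q(Year 0) = 883×1 + 605×8 + 530×8 + 2×322 = 883 + 4840 + 4240 + 644 = 10607
Index = 10768 / 10607 × 100 = 101.5179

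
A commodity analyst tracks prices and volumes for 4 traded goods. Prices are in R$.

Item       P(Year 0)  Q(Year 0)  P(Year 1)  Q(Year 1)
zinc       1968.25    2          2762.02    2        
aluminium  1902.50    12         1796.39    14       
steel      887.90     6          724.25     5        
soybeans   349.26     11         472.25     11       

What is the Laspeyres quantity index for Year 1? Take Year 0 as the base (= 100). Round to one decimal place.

Laspeyres quantity index uses base-period prices as weights.
ΣP(Year 0)·Q(Year 1) = 1968.25×2 + 1902.50×14 + 887.90×5 + 349.26×11 = 3936.5 + 26635 + 4439.5 + 3841.86 = 38852.86
ΣP(Year 0)·Q(Year 0) = 1968.25×2 + 1902.50×12 + 887.90×6 + 349.26×11 = 3936.5 + 22830 + 5327.4 + 3841.86 = 35935.76
Index = 38852.86 / 35935.76 × 100 = 108.1175

108.1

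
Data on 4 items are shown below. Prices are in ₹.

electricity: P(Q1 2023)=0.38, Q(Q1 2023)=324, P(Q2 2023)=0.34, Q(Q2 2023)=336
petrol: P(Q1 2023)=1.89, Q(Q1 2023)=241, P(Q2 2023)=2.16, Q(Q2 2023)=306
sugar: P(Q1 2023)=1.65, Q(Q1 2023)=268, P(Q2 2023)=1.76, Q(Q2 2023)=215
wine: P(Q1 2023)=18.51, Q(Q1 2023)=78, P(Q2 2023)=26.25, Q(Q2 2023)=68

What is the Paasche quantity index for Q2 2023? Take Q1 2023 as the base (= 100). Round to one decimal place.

Paasche quantity index uses current-period prices as weights.
ΣP(Q2 2023)·Q(Q2 2023) = 0.34×336 + 2.16×306 + 1.76×215 + 26.25×68 = 114.24 + 660.96 + 378.4 + 1785 = 2938.6
ΣP(Q2 2023)·Q(Q1 2023) = 0.34×324 + 2.16×241 + 1.76×268 + 26.25×78 = 110.16 + 520.56 + 471.68 + 2047.5 = 3149.9
Index = 2938.6 / 3149.9 × 100 = 93.2919

93.3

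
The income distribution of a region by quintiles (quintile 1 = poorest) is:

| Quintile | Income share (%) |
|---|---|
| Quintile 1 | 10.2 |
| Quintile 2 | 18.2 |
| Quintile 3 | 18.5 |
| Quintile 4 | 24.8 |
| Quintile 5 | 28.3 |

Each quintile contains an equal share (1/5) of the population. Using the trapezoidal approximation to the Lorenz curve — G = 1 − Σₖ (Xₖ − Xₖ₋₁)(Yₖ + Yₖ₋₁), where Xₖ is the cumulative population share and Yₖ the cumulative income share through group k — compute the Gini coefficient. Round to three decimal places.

Cumulative income shares Yₖ: 0.1020, 0.2840, 0.4690, 0.7170, 1.0000
Σ (Xₖ−Xₖ₋₁)(Yₖ+Yₖ₋₁) = (1/5)(0.1020+0.0000) + (1/5)(0.2840+0.1020) + (1/5)(0.4690+0.2840) + (1/5)(0.7170+0.4690) + (1/5)(1.0000+0.7170)
  = 0.0204 + 0.0772 + 0.1506 + 0.2372 + 0.3434 = 0.8288
G = 1 − 0.8288 = 0.1712

0.171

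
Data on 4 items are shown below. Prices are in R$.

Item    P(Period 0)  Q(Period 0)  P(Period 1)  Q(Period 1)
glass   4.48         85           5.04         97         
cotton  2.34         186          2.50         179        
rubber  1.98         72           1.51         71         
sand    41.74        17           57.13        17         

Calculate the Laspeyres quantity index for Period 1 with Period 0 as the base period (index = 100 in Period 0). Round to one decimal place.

102.1

Laspeyres quantity index uses base-period prices as weights.
ΣP(Period 0)·Q(Period 1) = 4.48×97 + 2.34×179 + 1.98×71 + 41.74×17 = 434.56 + 418.86 + 140.58 + 709.58 = 1703.58
ΣP(Period 0)·Q(Period 0) = 4.48×85 + 2.34×186 + 1.98×72 + 41.74×17 = 380.8 + 435.24 + 142.56 + 709.58 = 1668.18
Index = 1703.58 / 1668.18 × 100 = 102.1221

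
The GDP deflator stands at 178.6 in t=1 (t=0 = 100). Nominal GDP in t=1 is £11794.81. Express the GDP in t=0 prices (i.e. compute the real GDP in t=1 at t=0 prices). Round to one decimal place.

Real = Nominal ÷ (Index/100) = 11794.81 ÷ (178.6/100)
     = 11794.81 ÷ 1.786 = 6604.0370

6604.0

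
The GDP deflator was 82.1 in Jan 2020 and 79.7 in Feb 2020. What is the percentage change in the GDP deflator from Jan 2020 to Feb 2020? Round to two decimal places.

-2.92%

Change = (79.7 − 82.1) / 82.1 × 100
       = -2.4 / 82.1 × 100 = -2.9233%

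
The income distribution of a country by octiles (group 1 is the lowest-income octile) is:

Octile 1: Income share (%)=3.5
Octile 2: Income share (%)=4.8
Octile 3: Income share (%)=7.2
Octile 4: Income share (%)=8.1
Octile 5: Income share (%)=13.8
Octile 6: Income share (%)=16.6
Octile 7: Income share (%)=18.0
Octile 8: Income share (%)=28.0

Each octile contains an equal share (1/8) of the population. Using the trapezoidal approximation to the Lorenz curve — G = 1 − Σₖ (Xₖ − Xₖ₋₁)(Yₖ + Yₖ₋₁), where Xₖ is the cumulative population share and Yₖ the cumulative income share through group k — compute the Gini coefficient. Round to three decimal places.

0.339

Cumulative income shares Yₖ: 0.0350, 0.0830, 0.1550, 0.2360, 0.3740, 0.5400, 0.7200, 1.0000
Σ (Xₖ−Xₖ₋₁)(Yₖ+Yₖ₋₁) = (1/8)(0.0350+0.0000) + (1/8)(0.0830+0.0350) + (1/8)(0.1550+0.0830) + (1/8)(0.2360+0.1550) + (1/8)(0.3740+0.2360) + (1/8)(0.5400+0.3740) + (1/8)(0.7200+0.5400) + (1/8)(1.0000+0.7200)
  = 0.0044 + 0.0148 + 0.0298 + 0.0489 + 0.0763 + 0.1143 + 0.1575 + 0.2150 = 0.6608
G = 1 − 0.6608 = 0.3392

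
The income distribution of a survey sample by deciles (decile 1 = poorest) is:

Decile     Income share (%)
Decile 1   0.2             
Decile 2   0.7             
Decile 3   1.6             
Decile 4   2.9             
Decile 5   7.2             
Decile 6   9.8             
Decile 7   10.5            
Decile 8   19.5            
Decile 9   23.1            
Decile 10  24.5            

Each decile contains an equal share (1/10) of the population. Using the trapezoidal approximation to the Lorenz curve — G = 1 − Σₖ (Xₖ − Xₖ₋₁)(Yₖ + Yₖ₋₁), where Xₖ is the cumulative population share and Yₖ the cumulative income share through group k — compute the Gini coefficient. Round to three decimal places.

Cumulative income shares Yₖ: 0.0020, 0.0090, 0.0250, 0.0540, 0.1260, 0.2240, 0.3290, 0.5240, 0.7550, 1.0000
Σ (Xₖ−Xₖ₋₁)(Yₖ+Yₖ₋₁) = (1/10)(0.0020+0.0000) + (1/10)(0.0090+0.0020) + (1/10)(0.0250+0.0090) + (1/10)(0.0540+0.0250) + (1/10)(0.1260+0.0540) + (1/10)(0.2240+0.1260) + (1/10)(0.3290+0.2240) + (1/10)(0.5240+0.3290) + (1/10)(0.7550+0.5240) + (1/10)(1.0000+0.7550)
  = 0.0002 + 0.0011 + 0.0034 + 0.0079 + 0.0180 + 0.0350 + 0.0553 + 0.0853 + 0.1279 + 0.1755 = 0.5096
G = 1 − 0.5096 = 0.4904

0.490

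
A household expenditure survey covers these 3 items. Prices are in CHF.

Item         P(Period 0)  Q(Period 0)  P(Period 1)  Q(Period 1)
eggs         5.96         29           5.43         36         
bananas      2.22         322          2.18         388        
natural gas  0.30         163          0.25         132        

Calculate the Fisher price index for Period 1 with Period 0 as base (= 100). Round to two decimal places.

Laspeyres component (base-period weights):
ΣP(Period 1)Q(Period 0) = 5.43×29 + 2.18×322 + 0.25×163 = 157.47 + 701.96 + 40.75 = 900.18
ΣP(Period 0)Q(Period 0) = 5.96×29 + 2.22×322 + 0.30×163 = 172.84 + 714.84 + 48.9 = 936.58
L = 900.18 / 936.58 × 100 = 96.1135
Paasche component (current-period weights):
ΣP(Period 1)Q(Period 1) = 5.43×36 + 2.18×388 + 0.25×132 = 195.48 + 845.84 + 33 = 1074.32
ΣP(Period 0)Q(Period 1) = 5.96×36 + 2.22×388 + 0.30×132 = 214.56 + 861.36 + 39.6 = 1115.52
P = 1074.32 / 1115.52 × 100 = 96.3067
Fisher = √(L × P) = √(96.1135 × 96.3067) = 96.2100

96.21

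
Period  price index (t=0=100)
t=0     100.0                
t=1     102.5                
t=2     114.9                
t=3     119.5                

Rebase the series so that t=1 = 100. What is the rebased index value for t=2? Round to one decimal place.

Rebased(t=2) = 114.9 / 102.5 × 100 = 112.0976

112.1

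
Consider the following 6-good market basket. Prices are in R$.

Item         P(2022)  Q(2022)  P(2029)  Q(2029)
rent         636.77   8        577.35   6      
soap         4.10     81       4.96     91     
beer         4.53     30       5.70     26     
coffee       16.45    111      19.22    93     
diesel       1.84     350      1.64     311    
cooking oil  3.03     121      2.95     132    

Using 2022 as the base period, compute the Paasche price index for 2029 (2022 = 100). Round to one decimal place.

Paasche price index uses current-period quantities as weights.
ΣP(2029)·Q(2029) = 577.35×6 + 4.96×91 + 5.70×26 + 19.22×93 + 1.64×311 + 2.95×132 = 3464.1 + 451.36 + 148.2 + 1787.46 + 510.04 + 389.4 = 6750.56
ΣP(2022)·Q(2029) = 636.77×6 + 4.10×91 + 4.53×26 + 16.45×93 + 1.84×311 + 3.03×132 = 3820.62 + 373.1 + 117.78 + 1529.85 + 572.24 + 399.96 = 6813.55
Index = 6750.56 / 6813.55 × 100 = 99.0755

99.1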